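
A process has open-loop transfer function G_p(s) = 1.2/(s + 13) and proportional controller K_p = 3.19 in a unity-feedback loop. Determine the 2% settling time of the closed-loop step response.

T_s ≈ 0.238 s

Closed-loop transfer function: T(s) = K_p·G_p(s)/(1 + K_p·G_p(s)) = 3.828/(s + 13 + 3.828) = 3.828/(s + 16.83).
Time constant τ = 1/16.83 = 0.05942 s, so the 2% settling time is about 4τ = 0.238 s.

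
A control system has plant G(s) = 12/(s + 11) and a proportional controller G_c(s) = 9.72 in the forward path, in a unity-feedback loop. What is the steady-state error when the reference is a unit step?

0.0862

The loop is type 0. Static position error constant K_pos = G_c(0)·G(0) = 9.72·1.091 = 10.6.
Steady-state error to a unit step: e_ss = 1/(1+K_pos) = 1/11.6 = 0.0862.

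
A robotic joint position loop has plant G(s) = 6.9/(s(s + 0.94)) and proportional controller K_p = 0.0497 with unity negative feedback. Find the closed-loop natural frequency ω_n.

ω_n = 0.586 rad/s

With unity feedback the closed-loop characteristic equation is s² + 0.94s + 0.0497·6.9 = s² + 0.94s + 0.3429 = 0.
Matching s² + 2ζω_n s + ω_n²: ω_n = √0.3429 = 0.5856 rad/s and 2ζω_n = 0.94, so ζ = 0.94/(2·0.5856) = 0.803.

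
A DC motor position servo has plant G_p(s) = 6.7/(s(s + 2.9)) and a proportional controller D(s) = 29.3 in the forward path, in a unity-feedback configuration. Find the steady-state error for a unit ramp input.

The loop has one pole at the origin (type 1). Velocity error constant K_v = lim_{s→0} s·D(s)G_p(s) = 29.3·6.7/2.9 = 67.69.
Steady-state error to a unit ramp: e_ss = 1/K_v = 0.0148.

0.0148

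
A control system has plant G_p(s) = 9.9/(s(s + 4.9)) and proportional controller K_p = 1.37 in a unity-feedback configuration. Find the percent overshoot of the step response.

From 1 + K_pG_p(s) = 0: s² + 4.9s + 13.56 = 0 ⇒ ω_n = 3.683, ζ = 0.6653.
%OS = 100·exp(−πζ/√(1−ζ²)) = 100·exp(−π·0.6653/√0.5574) = 6.09%.

6.09%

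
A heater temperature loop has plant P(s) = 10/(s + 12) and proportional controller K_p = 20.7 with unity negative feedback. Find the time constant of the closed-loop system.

τ = 0.00457 s

Closed-loop transfer function: T(s) = K_p·P(s)/(1 + K_p·P(s)) = 207/(s + 12 + 207) = 207/(s + 219).
Time constant τ = 1/219 = 0.00457 s.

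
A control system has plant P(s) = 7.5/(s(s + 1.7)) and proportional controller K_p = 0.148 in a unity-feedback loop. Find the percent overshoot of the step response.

Closed-loop characteristic equation: s² + 1.7s + 1.11 = 0, so ω_n = 1.054 rad/s and ζ = 1.7/(2·1.054) = 0.8068.
%OS = 100·exp(−πζ/√(1−ζ²)) = 100·exp(−π·0.8068/√0.3491) = 1.37%.

1.37%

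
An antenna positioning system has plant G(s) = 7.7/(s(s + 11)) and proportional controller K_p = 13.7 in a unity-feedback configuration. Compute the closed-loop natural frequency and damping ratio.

With unity feedback the closed-loop characteristic equation is s² + 11s + 13.7·7.7 = s² + 11s + 105.5 = 0.
Matching s² + 2ζω_n s + ω_n²: ω_n = √105.5 = 10.27 rad/s and 2ζω_n = 11, so ζ = 11/(2·10.27) = 0.535.

ω_n = 10.3 rad/s, ζ = 0.535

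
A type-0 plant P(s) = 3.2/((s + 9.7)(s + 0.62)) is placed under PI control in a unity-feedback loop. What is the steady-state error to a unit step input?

0

The PI controller's integrator makes the forward path type 1, so e_ss to a step is zero.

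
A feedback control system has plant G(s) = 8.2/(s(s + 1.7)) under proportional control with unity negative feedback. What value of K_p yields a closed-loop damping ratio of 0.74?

Closed-loop characteristic equation: s² + 1.7s + K_p·8.2 = 0.
So ω_n = √(8.2K_p) and 2ζω_n = 1.7, giving ζ = 1.7/(2√(8.2K_p)).
Setting ζ = 0.74: √(8.2K_p) = 1.7/(2·0.74) = 1.149, so K_p = 1.319/8.2 = 0.161.

K_p = 0.161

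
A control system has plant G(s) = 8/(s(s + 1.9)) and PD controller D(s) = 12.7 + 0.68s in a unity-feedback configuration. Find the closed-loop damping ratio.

Forward path: (12.7 + 0.68s)·8/(s(s+1.9)). The closed-loop characteristic equation is s² + (1.9 + 8·0.68)s + 8·12.7 = 0.
That is s² + 7.34s + 101.6 = 0, so ω_n = 10.08 rad/s and ζ = 7.34/(2·10.08) = 0.3641.

ζ = 0.364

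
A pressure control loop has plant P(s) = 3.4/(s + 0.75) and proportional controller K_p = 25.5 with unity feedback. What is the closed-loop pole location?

Closed-loop transfer function: T(s) = K_p·P(s)/(1 + K_p·P(s)) = 86.7/(s + 0.75 + 86.7) = 86.7/(s + 87.45).
The closed-loop pole is at s = −87.45.

s = -87.45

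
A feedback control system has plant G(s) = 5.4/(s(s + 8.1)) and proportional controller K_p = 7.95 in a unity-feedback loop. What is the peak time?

From 1 + K_pG(s) = 0: s² + 8.1s + 42.93 = 0 ⇒ ω_n = 6.552, ζ = 0.6181.
Damped frequency ω_d = ω_n√(1−ζ²) = 5.15 rad/s, so peak time T_p = π/ω_d = 0.61 s.

T_p = 0.61 s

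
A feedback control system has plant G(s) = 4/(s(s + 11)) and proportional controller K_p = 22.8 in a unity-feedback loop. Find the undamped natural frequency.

1 + K_p·G(s) = 0 gives s² + 11s + 91.2 = 0.
So ω_n² = 91.2 ⇒ ω_n = 9.55 rad/s, and ζ = 11/(2ω_n) = 0.576.

ω_n = 9.55 rad/s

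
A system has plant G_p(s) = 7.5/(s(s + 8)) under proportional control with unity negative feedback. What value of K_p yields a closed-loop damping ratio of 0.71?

Closed-loop characteristic equation: s² + 8s + K_p·7.5 = 0.
So ω_n = √(7.5K_p) and 2ζω_n = 8, giving ζ = 8/(2√(7.5K_p)).
Setting ζ = 0.71: √(7.5K_p) = 8/(2·0.71) = 5.634, so K_p = 31.74/7.5 = 4.23.

K_p = 4.23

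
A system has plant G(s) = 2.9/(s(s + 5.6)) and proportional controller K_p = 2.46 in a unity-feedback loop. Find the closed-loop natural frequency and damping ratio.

ω_n = 2.67 rad/s, ζ = 1.05

1 + K_p·G(s) = 0 gives s² + 5.6s + 7.134 = 0.
So ω_n² = 7.134 ⇒ ω_n = 2.671 rad/s, and ζ = 5.6/(2ω_n) = 1.05.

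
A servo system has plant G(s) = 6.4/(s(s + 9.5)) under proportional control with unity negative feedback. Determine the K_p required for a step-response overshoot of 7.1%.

From %OS = 100·exp(−πζ/√(1−ζ²)) = 7.1%, ζ = −ln(0.071)/√(π²+ln²(0.071)) = 0.6441.
Characteristic equation s² + 9.5s + 6.4K_p = 0 gives ζ = 9.5/(2√(6.4K_p)).
Setting ζ = 0.6441: √(6.4K_p) = 9.5/(2·0.6441) = 7.375, so K_p = 54.39/6.4 = 8.5.

K_p = 8.5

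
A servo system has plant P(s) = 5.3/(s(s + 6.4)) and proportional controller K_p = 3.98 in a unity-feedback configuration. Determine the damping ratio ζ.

ζ = 0.697

1 + K_p·P(s) = 0 gives s² + 6.4s + 21.09 = 0.
So ω_n² = 21.09 ⇒ ω_n = 4.593 rad/s, and ζ = 6.4/(2ω_n) = 0.697.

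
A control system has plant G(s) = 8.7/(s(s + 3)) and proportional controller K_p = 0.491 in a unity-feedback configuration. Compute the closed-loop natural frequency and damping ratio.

ω_n = 2.07 rad/s, ζ = 0.726

1 + K_p·G(s) = 0 gives s² + 3s + 4.272 = 0.
So ω_n² = 4.272 ⇒ ω_n = 2.067 rad/s, and ζ = 3/(2ω_n) = 0.726.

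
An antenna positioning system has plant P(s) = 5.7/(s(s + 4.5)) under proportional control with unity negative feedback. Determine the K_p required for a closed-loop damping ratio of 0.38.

Closed-loop characteristic equation: s² + 4.5s + K_p·5.7 = 0.
So ω_n = √(5.7K_p) and 2ζω_n = 4.5, giving ζ = 4.5/(2√(5.7K_p)).
Setting ζ = 0.38: √(5.7K_p) = 4.5/(2·0.38) = 5.921, so K_p = 35.06/5.7 = 6.15.

K_p = 6.15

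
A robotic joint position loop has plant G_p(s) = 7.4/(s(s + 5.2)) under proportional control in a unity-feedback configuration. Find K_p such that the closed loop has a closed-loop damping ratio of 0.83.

Closed-loop characteristic equation: s² + 5.2s + K_p·7.4 = 0.
So ω_n = √(7.4K_p) and 2ζω_n = 5.2, giving ζ = 5.2/(2√(7.4K_p)).
Setting ζ = 0.83: √(7.4K_p) = 5.2/(2·0.83) = 3.133, so K_p = 9.813/7.4 = 1.33.

K_p = 1.33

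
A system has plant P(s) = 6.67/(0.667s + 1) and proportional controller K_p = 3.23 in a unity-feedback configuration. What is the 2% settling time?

Closed loop: T(s) = K_p·P/(1+K_p·P) = 21.54/(0.667s + 1 + 21.54), with pole at s = −(1 + 21.54)/0.667 = −33.8.
τ = 1/33.8 = 0.02959 s, so 2% settling time ≈ 4τ = 0.118 s.

T_s ≈ 0.118 s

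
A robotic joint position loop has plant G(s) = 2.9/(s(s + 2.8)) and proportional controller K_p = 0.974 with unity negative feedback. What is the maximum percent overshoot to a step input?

0.883%

The closed-loop denominator s² + 2.8s + 2.825 gives ω_n = √2.825 = 1.681 and ζ = 2.8/(2ω_n) = 0.833.
%OS = 100·exp(−πζ/√(1−ζ²)) = 100·exp(−π·0.833/√0.3061) = 0.883%.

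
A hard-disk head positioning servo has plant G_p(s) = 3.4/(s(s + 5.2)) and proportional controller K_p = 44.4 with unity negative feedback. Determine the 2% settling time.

The closed-loop denominator s² + 5.2s + 151 gives ω_n = √151 = 12.29 and ζ = 5.2/(2ω_n) = 0.2116.
2% settling time T_s ≈ 4/(ζω_n) = 4/2.6 = 1.54 s.

T_s ≈ 1.54 s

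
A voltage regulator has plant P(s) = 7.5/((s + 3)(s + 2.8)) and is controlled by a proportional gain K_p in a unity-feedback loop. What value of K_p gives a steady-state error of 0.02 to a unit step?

K_p = 54.9

For a type-0 loop with proportional control, e_ss = 1/(1 + K_p·P(0)).
P(0) = 0.8929. Require 1/(1 + K_p·0.8929) = 0.02, so 1 + 0.8929·K_p = 50.
K_p = (50 − 1)/0.8929 = 54.9.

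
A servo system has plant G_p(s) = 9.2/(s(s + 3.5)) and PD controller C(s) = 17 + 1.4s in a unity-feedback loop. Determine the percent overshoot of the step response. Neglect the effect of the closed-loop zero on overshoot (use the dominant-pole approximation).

Forward path: (17 + 1.4s)·9.2/(s(s+3.5)). The closed-loop characteristic equation is s² + (3.5 + 9.2·1.4)s + 9.2·17 = 0.
That is s² + 16.38s + 156.4 = 0, so ω_n = 12.51 rad/s and ζ = 16.38/(2·12.51) = 0.6549.
%OS = 100·exp(−πζ/√(1−ζ²)) = 6.57%.

6.57%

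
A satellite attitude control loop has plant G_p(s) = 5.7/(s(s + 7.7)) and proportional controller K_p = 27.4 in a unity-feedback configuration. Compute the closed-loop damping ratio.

With unity feedback the closed-loop characteristic equation is s² + 7.7s + 27.4·5.7 = s² + 7.7s + 156.2 = 0.
Matching s² + 2ζω_n s + ω_n²: ω_n = √156.2 = 12.5 rad/s and 2ζω_n = 7.7, so ζ = 7.7/(2·12.5) = 0.308.

ζ = 0.308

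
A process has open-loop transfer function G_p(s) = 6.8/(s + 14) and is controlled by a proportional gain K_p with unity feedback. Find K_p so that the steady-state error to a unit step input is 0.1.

The loop is type 0, so e_ss(step) = 1/(1 + K_pos) with K_pos = K_p·G_p(0).
G_p(0) = 0.4857. Require 1/(1 + K_p·0.4857) = 0.1, so 1 + 0.4857·K_p = 10.
K_p = (10 − 1)/0.4857 = 18.5.

K_p = 18.5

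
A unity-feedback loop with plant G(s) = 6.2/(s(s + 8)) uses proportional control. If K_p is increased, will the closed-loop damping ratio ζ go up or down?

ζ = 8/(2√(6.2K_p)); increasing K_p raises the denominator, so ζ falls.

decrease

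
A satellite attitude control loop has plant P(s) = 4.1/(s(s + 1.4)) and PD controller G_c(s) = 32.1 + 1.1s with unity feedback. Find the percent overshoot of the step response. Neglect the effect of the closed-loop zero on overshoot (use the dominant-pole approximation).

Forward path: (32.1 + 1.1s)·4.1/(s(s+1.4)). The closed-loop characteristic equation is s² + (1.4 + 4.1·1.1)s + 4.1·32.1 = 0.
That is s² + 5.91s + 131.6 = 0, so ω_n = 11.47 rad/s and ζ = 5.91/(2·11.47) = 0.2576.
%OS = 100·exp(−πζ/√(1−ζ²)) = 43.3%.

43.3%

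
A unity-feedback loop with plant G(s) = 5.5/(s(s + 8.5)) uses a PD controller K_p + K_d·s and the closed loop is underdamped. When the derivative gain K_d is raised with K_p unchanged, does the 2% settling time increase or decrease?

Characteristic equation s² + (8.5 + 5.5K_d)s + 5.5K_p = 0: raising K_d increases ζω_n = (8.5+5.5K_d)/2 while the loop stays underdamped, so T_s ≈ 4/(ζω_n) decreases.

decrease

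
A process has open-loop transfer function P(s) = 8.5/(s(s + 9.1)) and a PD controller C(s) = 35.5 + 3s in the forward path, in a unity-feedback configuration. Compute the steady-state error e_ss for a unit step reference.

0

The open loop C(s)P(s) has a pole at the origin (type 1), so the static position error constant is infinite and e_ss = 1/(1+∞) = 0.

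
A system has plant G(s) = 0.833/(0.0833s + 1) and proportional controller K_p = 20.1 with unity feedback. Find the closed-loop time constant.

Closed loop: T(s) = K_p·G/(1+K_p·G) = 16.74/(0.0833s + 1 + 16.74), with pole at s = −(1 + 16.74)/0.0833 = −213.
Closed-loop time constant τ = 1/213 = 0.00469 s.

τ = 0.00469 s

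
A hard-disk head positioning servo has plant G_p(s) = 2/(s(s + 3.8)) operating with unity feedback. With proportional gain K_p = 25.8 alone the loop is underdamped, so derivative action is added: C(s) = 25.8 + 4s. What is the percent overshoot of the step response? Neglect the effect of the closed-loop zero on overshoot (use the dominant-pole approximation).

Forward path: (25.8 + 4s)·2/(s(s+3.8)). The closed-loop characteristic equation is s² + (3.8 + 2·4)s + 2·25.8 = 0.
That is s² + 11.8s + 51.6 = 0, so ω_n = 7.183 rad/s and ζ = 11.8/(2·7.183) = 0.8213.
%OS = 100·exp(−πζ/√(1−ζ²)) = 1.09%.

1.09%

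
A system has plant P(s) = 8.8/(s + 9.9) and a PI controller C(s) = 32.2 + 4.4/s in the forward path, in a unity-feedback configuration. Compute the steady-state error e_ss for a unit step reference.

The open loop C(s)P(s) has a pole at the origin (type 1), so the static position error constant is infinite and e_ss = 1/(1+∞) = 0.

0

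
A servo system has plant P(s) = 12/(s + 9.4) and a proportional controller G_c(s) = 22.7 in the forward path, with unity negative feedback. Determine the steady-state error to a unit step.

The loop is type 0. Static position error constant K_pos = G_c(0)·P(0) = 22.7·1.277 = 28.98.
Steady-state error to a unit step: e_ss = 1/(1+K_pos) = 1/29.98 = 0.0334.

0.0334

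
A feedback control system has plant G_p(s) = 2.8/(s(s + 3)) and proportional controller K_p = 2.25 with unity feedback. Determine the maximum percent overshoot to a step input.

9.62%

Closed-loop characteristic equation: s² + 3s + 6.3 = 0, so ω_n = 2.51 rad/s and ζ = 3/(2·2.51) = 0.5976.
%OS = 100·exp(−πζ/√(1−ζ²)) = 100·exp(−π·0.5976/√0.6429) = 9.62%.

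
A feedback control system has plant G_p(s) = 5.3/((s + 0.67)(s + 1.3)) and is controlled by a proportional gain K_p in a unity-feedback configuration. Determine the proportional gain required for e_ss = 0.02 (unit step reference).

The loop is type 0, so e_ss(step) = 1/(1 + K_pos) with K_pos = K_p·G_p(0).
G_p(0) = 6.085. Require 1/(1 + K_p·6.085) = 0.02, so 1 + 6.085·K_p = 50.
K_p = (50 − 1)/6.085 = 8.05.

K_p = 8.05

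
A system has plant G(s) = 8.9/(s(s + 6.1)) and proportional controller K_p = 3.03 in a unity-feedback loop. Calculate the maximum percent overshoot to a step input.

10.2%

The closed-loop denominator s² + 6.1s + 26.97 gives ω_n = √26.97 = 5.193 and ζ = 6.1/(2ω_n) = 0.5873.
%OS = 100·exp(−πζ/√(1−ζ²)) = 100·exp(−π·0.5873/√0.655) = 10.2%.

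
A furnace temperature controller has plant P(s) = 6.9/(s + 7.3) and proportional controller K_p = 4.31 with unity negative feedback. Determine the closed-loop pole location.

Closed-loop transfer function: T(s) = K_p·P(s)/(1 + K_p·P(s)) = 29.74/(s + 7.3 + 29.74) = 29.74/(s + 37.04).
The closed-loop pole is at s = −37.04.

s = -37.04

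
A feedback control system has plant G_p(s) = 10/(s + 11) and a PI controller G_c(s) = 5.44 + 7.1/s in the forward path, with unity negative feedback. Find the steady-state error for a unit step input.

0

The open loop G_c(s)G_p(s) has a pole at the origin (type 1), so the static position error constant is infinite and e_ss = 1/(1+∞) = 0.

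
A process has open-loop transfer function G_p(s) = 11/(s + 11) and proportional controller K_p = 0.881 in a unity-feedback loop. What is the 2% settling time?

Closed-loop transfer function: T(s) = K_p·G_p(s)/(1 + K_p·G_p(s)) = 9.691/(s + 11 + 9.691) = 9.691/(s + 20.69).
Time constant τ = 1/20.69 = 0.04833 s, so the 2% settling time is about 4τ = 0.193 s.

T_s ≈ 0.193 s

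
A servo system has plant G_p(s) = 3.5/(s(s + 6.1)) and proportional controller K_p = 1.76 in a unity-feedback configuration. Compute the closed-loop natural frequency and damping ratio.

ω_n = 2.48 rad/s, ζ = 1.23

The closed-loop denominator is s(s+6.1) + 1.76·3.5 = s² + 6.1s + 6.16.
So ω_n² = 6.16 ⇒ ω_n = 2.482 rad/s, and ζ = 6.1/(2ω_n) = 1.23.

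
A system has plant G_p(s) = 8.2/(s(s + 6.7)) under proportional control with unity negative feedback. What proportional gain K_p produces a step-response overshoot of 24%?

From %OS = 100·exp(−πζ/√(1−ζ²)) = 24%, ζ = −ln(0.24)/√(π²+ln²(0.24)) = 0.4136.
Characteristic equation s² + 6.7s + 8.2K_p = 0 gives ζ = 6.7/(2√(8.2K_p)).
Setting ζ = 0.4136: √(8.2K_p) = 6.7/(2·0.4136) = 8.1, so K_p = 65.61/8.2 = 8.

K_p = 8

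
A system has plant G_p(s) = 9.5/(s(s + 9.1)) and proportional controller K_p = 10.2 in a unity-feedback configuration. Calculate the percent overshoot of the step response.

Closed-loop characteristic equation: s² + 9.1s + 96.9 = 0, so ω_n = 9.844 rad/s and ζ = 9.1/(2·9.844) = 0.4622.
%OS = 100·exp(−πζ/√(1−ζ²)) = 100·exp(−π·0.4622/√0.7864) = 19.4%.

19.4%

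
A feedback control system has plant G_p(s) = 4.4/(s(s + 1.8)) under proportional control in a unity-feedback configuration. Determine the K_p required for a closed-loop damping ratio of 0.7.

K_p = 0.376

Closed-loop characteristic equation: s² + 1.8s + K_p·4.4 = 0.
So ω_n = √(4.4K_p) and 2ζω_n = 1.8, giving ζ = 1.8/(2√(4.4K_p)).
Setting ζ = 0.7: √(4.4K_p) = 1.8/(2·0.7) = 1.286, so K_p = 1.653/4.4 = 0.376.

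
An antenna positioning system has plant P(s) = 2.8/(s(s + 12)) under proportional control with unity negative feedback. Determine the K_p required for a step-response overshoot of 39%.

From %OS = 100·exp(−πζ/√(1−ζ²)) = 39%, ζ = −ln(0.39)/√(π²+ln²(0.39)) = 0.2871.
Characteristic equation s² + 12s + 2.8K_p = 0 gives ζ = 12/(2√(2.8K_p)).
Setting ζ = 0.2871: √(2.8K_p) = 12/(2·0.2871) = 20.9, so K_p = 436.7/2.8 = 156.

K_p = 156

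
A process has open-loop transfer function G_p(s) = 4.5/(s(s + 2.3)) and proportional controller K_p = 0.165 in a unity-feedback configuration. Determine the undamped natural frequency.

ω_n = 0.862 rad/s

1 + K_p·G_p(s) = 0 gives s² + 2.3s + 0.7425 = 0.
So ω_n² = 0.7425 ⇒ ω_n = 0.8617 rad/s, and ζ = 2.3/(2ω_n) = 1.33.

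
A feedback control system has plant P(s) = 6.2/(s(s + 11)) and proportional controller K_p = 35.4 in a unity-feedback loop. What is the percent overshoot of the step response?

28.5%

From 1 + K_pP(s) = 0: s² + 11s + 219.5 = 0 ⇒ ω_n = 14.81, ζ = 0.3712.
%OS = 100·exp(−πζ/√(1−ζ²)) = 100·exp(−π·0.3712/√0.8622) = 28.5%.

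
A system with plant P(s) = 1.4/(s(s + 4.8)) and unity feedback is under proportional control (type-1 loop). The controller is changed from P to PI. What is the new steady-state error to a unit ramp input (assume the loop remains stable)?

The integrator raises the loop to type 2, so K_v → ∞ and e_ss to a ramp is zero.

0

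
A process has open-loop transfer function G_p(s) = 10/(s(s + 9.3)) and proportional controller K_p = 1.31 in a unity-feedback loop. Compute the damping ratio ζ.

The closed-loop denominator is s(s+9.3) + 1.31·10 = s² + 9.3s + 13.1.
So ω_n² = 13.1 ⇒ ω_n = 3.619 rad/s, and ζ = 9.3/(2ω_n) = 1.28.

ζ = 1.28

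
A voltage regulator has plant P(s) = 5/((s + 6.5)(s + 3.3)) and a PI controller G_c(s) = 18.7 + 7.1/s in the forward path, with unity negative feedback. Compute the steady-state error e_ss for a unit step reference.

0

The open loop G_c(s)P(s) has a pole at the origin (type 1), so the static position error constant is infinite and e_ss = 1/(1+∞) = 0.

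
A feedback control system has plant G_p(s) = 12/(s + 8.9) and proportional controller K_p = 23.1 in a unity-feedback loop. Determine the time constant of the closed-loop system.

τ = 0.0035 s

Closed-loop transfer function: T(s) = K_p·G_p(s)/(1 + K_p·G_p(s)) = 277.2/(s + 8.9 + 277.2) = 277.2/(s + 286.1).
Time constant τ = 1/286.1 = 0.0035 s.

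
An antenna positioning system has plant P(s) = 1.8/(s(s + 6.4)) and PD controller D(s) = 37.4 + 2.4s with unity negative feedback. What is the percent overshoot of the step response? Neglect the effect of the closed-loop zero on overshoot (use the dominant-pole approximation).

6.65%

Forward path: (37.4 + 2.4s)·1.8/(s(s+6.4)). The closed-loop characteristic equation is s² + (6.4 + 1.8·2.4)s + 1.8·37.4 = 0.
That is s² + 10.72s + 67.32 = 0, so ω_n = 8.205 rad/s and ζ = 10.72/(2·8.205) = 0.6533.
%OS = 100·exp(−πζ/√(1−ζ²)) = 6.65%.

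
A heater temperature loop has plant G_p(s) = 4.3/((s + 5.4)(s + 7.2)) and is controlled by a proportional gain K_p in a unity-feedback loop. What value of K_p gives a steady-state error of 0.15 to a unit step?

K_p = 51.2

For a type-0 loop with proportional control, e_ss = 1/(1 + K_p·G_p(0)).
G_p(0) = 0.1106. Require 1/(1 + K_p·0.1106) = 0.15, so 1 + 0.1106·K_p = 6.667.
K_p = (6.667 − 1)/0.1106 = 51.2.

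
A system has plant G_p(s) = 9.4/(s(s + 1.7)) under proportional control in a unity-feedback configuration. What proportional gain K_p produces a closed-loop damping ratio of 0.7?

K_p = 0.157

Closed-loop characteristic equation: s² + 1.7s + K_p·9.4 = 0.
So ω_n = √(9.4K_p) and 2ζω_n = 1.7, giving ζ = 1.7/(2√(9.4K_p)).
Setting ζ = 0.7: √(9.4K_p) = 1.7/(2·0.7) = 1.214, so K_p = 1.474/9.4 = 0.157.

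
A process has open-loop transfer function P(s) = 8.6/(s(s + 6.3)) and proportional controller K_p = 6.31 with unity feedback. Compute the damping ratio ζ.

With unity feedback the closed-loop characteristic equation is s² + 6.3s + 6.31·8.6 = s² + 6.3s + 54.27 = 0.
So ω_n² = 54.27 ⇒ ω_n = 7.367 rad/s, and ζ = 6.3/(2ω_n) = 0.428.

ζ = 0.428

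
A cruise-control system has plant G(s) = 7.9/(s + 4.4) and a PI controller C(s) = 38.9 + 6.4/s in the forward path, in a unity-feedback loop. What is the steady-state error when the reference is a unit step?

0

The open loop C(s)G(s) has a pole at the origin (type 1), so the static position error constant is infinite and e_ss = 1/(1+∞) = 0.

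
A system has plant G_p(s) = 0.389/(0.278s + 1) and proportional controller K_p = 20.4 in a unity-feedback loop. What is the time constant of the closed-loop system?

τ = 0.0311 s

Closed loop: T(s) = K_p·G_p/(1+K_p·G_p) = 7.936/(0.278s + 1 + 7.936), with pole at s = −(1 + 7.936)/0.278 = −32.14.
Closed-loop time constant τ = 1/32.14 = 0.0311 s.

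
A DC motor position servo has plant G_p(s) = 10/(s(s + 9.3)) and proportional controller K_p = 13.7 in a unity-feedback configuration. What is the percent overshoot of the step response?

From 1 + K_pG_p(s) = 0: s² + 9.3s + 137 = 0 ⇒ ω_n = 11.7, ζ = 0.3973.
%OS = 100·exp(−πζ/√(1−ζ²)) = 100·exp(−π·0.3973/√0.8422) = 25.7%.

25.7%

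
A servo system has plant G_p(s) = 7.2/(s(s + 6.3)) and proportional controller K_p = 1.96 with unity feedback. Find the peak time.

The closed-loop denominator s² + 6.3s + 14.11 gives ω_n = √14.11 = 3.757 and ζ = 6.3/(2ω_n) = 0.8385.
Damped frequency ω_d = ω_n√(1−ζ²) = 2.047 rad/s, so peak time T_p = π/ω_d = 1.53 s.

T_p = 1.53 s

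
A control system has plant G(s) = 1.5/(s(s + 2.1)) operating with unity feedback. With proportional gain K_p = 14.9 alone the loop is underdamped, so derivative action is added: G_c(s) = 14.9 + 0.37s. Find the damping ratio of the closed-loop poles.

Forward path: (14.9 + 0.37s)·1.5/(s(s+2.1)). The closed-loop characteristic equation is s² + (2.1 + 1.5·0.37)s + 1.5·14.9 = 0.
That is s² + 2.655s + 22.35 = 0, so ω_n = 4.728 rad/s and ζ = 2.655/(2·4.728) = 0.2808.

ζ = 0.281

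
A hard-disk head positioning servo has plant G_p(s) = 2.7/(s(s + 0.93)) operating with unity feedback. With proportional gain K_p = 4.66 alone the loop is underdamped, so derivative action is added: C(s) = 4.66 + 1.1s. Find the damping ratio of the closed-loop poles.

Forward path: (4.66 + 1.1s)·2.7/(s(s+0.93)). The closed-loop characteristic equation is s² + (0.93 + 2.7·1.1)s + 2.7·4.66 = 0.
That is s² + 3.9s + 12.58 = 0, so ω_n = 3.547 rad/s and ζ = 3.9/(2·3.547) = 0.5497.

ζ = 0.55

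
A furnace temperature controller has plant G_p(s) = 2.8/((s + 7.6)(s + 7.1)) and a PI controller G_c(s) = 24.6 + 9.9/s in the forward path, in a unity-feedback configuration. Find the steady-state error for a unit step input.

The open loop G_c(s)G_p(s) has a pole at the origin (type 1), so the static position error constant is infinite and e_ss = 1/(1+∞) = 0.

0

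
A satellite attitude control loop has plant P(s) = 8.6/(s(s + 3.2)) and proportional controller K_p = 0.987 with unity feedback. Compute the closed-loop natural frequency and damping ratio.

With unity feedback the closed-loop characteristic equation is s² + 3.2s + 0.987·8.6 = s² + 3.2s + 8.488 = 0.
So ω_n² = 8.488 ⇒ ω_n = 2.913 rad/s, and ζ = 3.2/(2ω_n) = 0.549.

ω_n = 2.91 rad/s, ζ = 0.549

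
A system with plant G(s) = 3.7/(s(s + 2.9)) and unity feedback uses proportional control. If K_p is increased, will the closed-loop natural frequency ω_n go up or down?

increase

ω_n = √(3.7·K_p), which grows with K_p.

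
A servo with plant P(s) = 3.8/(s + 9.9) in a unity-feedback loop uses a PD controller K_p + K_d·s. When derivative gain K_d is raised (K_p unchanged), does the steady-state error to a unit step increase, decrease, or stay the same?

K_d affects only the transient (the s-coefficient); the DC loop gain, and hence e_ss, depends only on K_p.

unchanged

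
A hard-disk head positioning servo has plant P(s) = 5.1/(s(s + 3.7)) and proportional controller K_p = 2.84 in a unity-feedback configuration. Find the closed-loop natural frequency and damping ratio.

ω_n = 3.81 rad/s, ζ = 0.486

The closed-loop denominator is s(s+3.7) + 2.84·5.1 = s² + 3.7s + 14.48.
Matching s² + 2ζω_n s + ω_n²: ω_n = √14.48 = 3.806 rad/s and 2ζω_n = 3.7, so ζ = 3.7/(2·3.806) = 0.486.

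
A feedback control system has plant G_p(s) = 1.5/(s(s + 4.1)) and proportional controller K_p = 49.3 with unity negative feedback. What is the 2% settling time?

From 1 + K_pG_p(s) = 0: s² + 4.1s + 73.95 = 0 ⇒ ω_n = 8.599, ζ = 0.2384.
2% settling time T_s ≈ 4/(ζω_n) = 4/2.05 = 1.95 s.

T_s ≈ 1.95 s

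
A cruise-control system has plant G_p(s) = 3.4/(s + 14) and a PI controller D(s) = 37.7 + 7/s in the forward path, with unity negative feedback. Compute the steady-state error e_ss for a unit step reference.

The open loop D(s)G_p(s) has a pole at the origin (type 1), so the static position error constant is infinite and e_ss = 1/(1+∞) = 0.

0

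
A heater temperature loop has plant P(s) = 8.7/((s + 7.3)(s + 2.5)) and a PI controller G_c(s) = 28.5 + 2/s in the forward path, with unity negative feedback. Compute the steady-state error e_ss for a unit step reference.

0

The open loop G_c(s)P(s) has a pole at the origin (type 1), so the static position error constant is infinite and e_ss = 1/(1+∞) = 0.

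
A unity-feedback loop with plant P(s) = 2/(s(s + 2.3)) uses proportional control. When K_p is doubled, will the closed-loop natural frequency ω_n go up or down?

increase

ω_n = √(2·K_p), which grows with K_p.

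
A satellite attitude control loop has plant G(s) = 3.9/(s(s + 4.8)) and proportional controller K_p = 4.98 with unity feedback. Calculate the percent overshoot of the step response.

13%

From 1 + K_pG(s) = 0: s² + 4.8s + 19.42 = 0 ⇒ ω_n = 4.407, ζ = 0.5446.
%OS = 100·exp(−πζ/√(1−ζ²)) = 100·exp(−π·0.5446/√0.7034) = 13%.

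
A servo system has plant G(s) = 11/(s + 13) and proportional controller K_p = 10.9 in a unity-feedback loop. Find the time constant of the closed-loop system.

Closed-loop transfer function: T(s) = K_p·G(s)/(1 + K_p·G(s)) = 119.9/(s + 13 + 119.9) = 119.9/(s + 132.9).
Time constant τ = 1/132.9 = 0.00752 s.

τ = 0.00752 s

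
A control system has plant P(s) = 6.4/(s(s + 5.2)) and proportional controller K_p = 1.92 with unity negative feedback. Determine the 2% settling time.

T_s ≈ 1.54 s

From 1 + K_pP(s) = 0: s² + 5.2s + 12.29 = 0 ⇒ ω_n = 3.505, ζ = 0.7417.
2% settling time T_s ≈ 4/(ζω_n) = 4/2.6 = 1.54 s.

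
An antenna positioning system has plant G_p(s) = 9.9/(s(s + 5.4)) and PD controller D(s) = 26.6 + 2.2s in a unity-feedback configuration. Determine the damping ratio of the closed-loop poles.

ζ = 0.837

Forward path: (26.6 + 2.2s)·9.9/(s(s+5.4)). The closed-loop characteristic equation is s² + (5.4 + 9.9·2.2)s + 9.9·26.6 = 0.
That is s² + 27.18s + 263.3 = 0, so ω_n = 16.23 rad/s and ζ = 27.18/(2·16.23) = 0.8375.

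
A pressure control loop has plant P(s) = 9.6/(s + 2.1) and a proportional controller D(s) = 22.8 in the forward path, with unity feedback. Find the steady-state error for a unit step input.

The loop is type 0. Static position error constant K_pos = D(0)·P(0) = 22.8·4.571 = 104.2.
Steady-state error to a unit step: e_ss = 1/(1+K_pos) = 1/105.2 = 0.0095.

0.0095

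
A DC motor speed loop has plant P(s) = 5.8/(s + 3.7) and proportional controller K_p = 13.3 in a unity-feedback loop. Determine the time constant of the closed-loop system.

τ = 0.0124 s

Closed-loop transfer function: T(s) = K_p·P(s)/(1 + K_p·P(s)) = 77.14/(s + 3.7 + 77.14) = 77.14/(s + 80.84).
Time constant τ = 1/80.84 = 0.0124 s.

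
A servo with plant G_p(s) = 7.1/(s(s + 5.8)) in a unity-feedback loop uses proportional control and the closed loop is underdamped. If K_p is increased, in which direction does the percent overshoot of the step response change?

Characteristic equation s² + 5.8s + K_p·7.1 = 0: raising K_p raises ω_n while 2ζω_n = 5.8 is fixed, so ζ falls and overshoot grows.

increase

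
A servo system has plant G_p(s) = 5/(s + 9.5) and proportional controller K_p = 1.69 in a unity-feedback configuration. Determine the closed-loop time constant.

Closed-loop transfer function: T(s) = K_p·G_p(s)/(1 + K_p·G_p(s)) = 8.45/(s + 9.5 + 8.45) = 8.45/(s + 17.95).
Time constant τ = 1/17.95 = 0.0557 s.

τ = 0.0557 s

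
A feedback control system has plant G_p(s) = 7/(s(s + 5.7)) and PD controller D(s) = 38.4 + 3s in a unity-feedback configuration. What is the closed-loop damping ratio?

ζ = 0.814

Forward path: (38.4 + 3s)·7/(s(s+5.7)). The closed-loop characteristic equation is s² + (5.7 + 7·3)s + 7·38.4 = 0.
That is s² + 26.7s + 268.8 = 0, so ω_n = 16.4 rad/s and ζ = 26.7/(2·16.4) = 0.8143.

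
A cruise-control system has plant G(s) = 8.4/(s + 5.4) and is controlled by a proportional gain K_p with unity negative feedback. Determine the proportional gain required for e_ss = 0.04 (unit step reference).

K_p = 15.4

The loop is type 0, so e_ss(step) = 1/(1 + K_pos) with K_pos = K_p·G(0).
G(0) = 1.556. Require 1/(1 + K_p·1.556) = 0.04, so 1 + 1.556·K_p = 25.
K_p = (25 − 1)/1.556 = 15.4.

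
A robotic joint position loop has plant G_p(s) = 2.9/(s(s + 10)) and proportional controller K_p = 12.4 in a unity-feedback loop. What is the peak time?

T_p = 0.949 s

The closed-loop denominator s² + 10s + 35.96 gives ω_n = √35.96 = 5.997 and ζ = 10/(2ω_n) = 0.8338.
Damped frequency ω_d = ω_n√(1−ζ²) = 3.311 rad/s, so peak time T_p = π/ω_d = 0.949 s.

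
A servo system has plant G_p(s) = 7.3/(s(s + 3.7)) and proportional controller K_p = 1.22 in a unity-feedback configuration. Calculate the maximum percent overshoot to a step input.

8.36%

The closed-loop denominator s² + 3.7s + 8.906 gives ω_n = √8.906 = 2.984 and ζ = 3.7/(2ω_n) = 0.6199.
%OS = 100·exp(−πζ/√(1−ζ²)) = 100·exp(−π·0.6199/√0.6157) = 8.36%.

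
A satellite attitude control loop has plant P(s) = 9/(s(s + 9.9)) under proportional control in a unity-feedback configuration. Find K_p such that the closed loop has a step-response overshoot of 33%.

From %OS = 100·exp(−πζ/√(1−ζ²)) = 33%, ζ = −ln(0.33)/√(π²+ln²(0.33)) = 0.3328.
Characteristic equation s² + 9.9s + 9K_p = 0 gives ζ = 9.9/(2√(9K_p)).
Setting ζ = 0.3328: √(9K_p) = 9.9/(2·0.3328) = 14.87, so K_p = 221.3/9 = 24.6.

K_p = 24.6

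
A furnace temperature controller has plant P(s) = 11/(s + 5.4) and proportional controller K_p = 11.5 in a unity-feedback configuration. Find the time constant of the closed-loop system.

τ = 0.00758 s

Closed-loop transfer function: T(s) = K_p·P(s)/(1 + K_p·P(s)) = 126.5/(s + 5.4 + 126.5) = 126.5/(s + 131.9).
Time constant τ = 1/131.9 = 0.00758 s.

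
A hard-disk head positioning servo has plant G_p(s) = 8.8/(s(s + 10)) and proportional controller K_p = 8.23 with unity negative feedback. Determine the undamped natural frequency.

ω_n = 8.51 rad/s

With unity feedback the closed-loop characteristic equation is s² + 10s + 8.23·8.8 = s² + 10s + 72.42 = 0.
Matching s² + 2ζω_n s + ω_n²: ω_n = √72.42 = 8.51 rad/s and 2ζω_n = 10, so ζ = 10/(2·8.51) = 0.588.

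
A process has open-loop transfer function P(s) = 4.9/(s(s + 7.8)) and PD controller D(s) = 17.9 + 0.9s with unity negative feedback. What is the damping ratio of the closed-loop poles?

ζ = 0.652

Forward path: (17.9 + 0.9s)·4.9/(s(s+7.8)). The closed-loop characteristic equation is s² + (7.8 + 4.9·0.9)s + 4.9·17.9 = 0.
That is s² + 12.21s + 87.71 = 0, so ω_n = 9.365 rad/s and ζ = 12.21/(2·9.365) = 0.6519.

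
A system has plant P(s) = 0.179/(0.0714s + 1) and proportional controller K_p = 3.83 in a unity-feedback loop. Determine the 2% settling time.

Closed loop: T(s) = K_p·P/(1+K_p·P) = 0.6856/(0.0714s + 1 + 0.6856), with pole at s = −(1 + 0.6856)/0.0714 = −23.61.
τ = 1/23.61 = 0.04236 s, so 2% settling time ≈ 4τ = 0.169 s.

T_s ≈ 0.169 s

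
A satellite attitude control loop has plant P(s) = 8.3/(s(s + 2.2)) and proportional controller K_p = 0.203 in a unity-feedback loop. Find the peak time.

T_p = 4.56 s

From 1 + K_pP(s) = 0: s² + 2.2s + 1.685 = 0 ⇒ ω_n = 1.298, ζ = 0.8474.
Damped frequency ω_d = ω_n√(1−ζ²) = 0.6891 rad/s, so peak time T_p = π/ω_d = 4.56 s.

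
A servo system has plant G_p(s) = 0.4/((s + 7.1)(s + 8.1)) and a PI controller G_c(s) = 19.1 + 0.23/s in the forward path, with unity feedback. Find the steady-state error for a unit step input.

0

The open loop G_c(s)G_p(s) has a pole at the origin (type 1), so the static position error constant is infinite and e_ss = 1/(1+∞) = 0.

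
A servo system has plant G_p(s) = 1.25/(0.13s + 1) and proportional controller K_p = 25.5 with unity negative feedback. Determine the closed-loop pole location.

s = -252.9

Closed loop: T(s) = K_p·G_p/(1+K_p·G_p) = 31.88/(0.13s + 1 + 31.88), with pole at s = −(1 + 31.88)/0.13 = −252.9.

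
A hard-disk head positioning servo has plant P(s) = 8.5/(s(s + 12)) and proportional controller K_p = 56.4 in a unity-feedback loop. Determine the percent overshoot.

40.9%

Closed-loop characteristic equation: s² + 12s + 479.4 = 0, so ω_n = 21.9 rad/s and ζ = 12/(2·21.9) = 0.274.
%OS = 100·exp(−πζ/√(1−ζ²)) = 100·exp(−π·0.274/√0.9249) = 40.9%.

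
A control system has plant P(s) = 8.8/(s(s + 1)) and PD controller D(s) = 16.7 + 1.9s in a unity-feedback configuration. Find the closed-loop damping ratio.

ζ = 0.731

Forward path: (16.7 + 1.9s)·8.8/(s(s+1)). The closed-loop characteristic equation is s² + (1 + 8.8·1.9)s + 8.8·16.7 = 0.
That is s² + 17.72s + 147 = 0, so ω_n = 12.12 rad/s and ζ = 17.72/(2·12.12) = 0.7309.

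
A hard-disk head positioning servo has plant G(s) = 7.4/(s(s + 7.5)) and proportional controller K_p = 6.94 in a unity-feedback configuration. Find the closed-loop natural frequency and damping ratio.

ω_n = 7.17 rad/s, ζ = 0.523

1 + K_p·G(s) = 0 gives s² + 7.5s + 51.36 = 0.
Matching s² + 2ζω_n s + ω_n²: ω_n = √51.36 = 7.166 rad/s and 2ζω_n = 7.5, so ζ = 7.5/(2·7.166) = 0.523.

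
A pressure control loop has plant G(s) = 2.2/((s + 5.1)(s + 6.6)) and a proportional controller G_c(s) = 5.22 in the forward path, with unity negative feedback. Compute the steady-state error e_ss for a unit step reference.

The loop is type 0. Static position error constant K_pos = G_c(0)·G(0) = 5.22·0.06536 = 0.3412.
Steady-state error to a unit step: e_ss = 1/(1+K_pos) = 1/1.341 = 0.746.

0.746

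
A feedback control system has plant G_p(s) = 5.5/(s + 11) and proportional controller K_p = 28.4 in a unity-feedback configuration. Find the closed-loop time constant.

τ = 0.00598 s

Closed-loop transfer function: T(s) = K_p·G_p(s)/(1 + K_p·G_p(s)) = 156.2/(s + 11 + 156.2) = 156.2/(s + 167.2).
Time constant τ = 1/167.2 = 0.00598 s.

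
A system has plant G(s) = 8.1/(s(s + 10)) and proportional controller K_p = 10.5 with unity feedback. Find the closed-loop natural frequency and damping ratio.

1 + K_p·G(s) = 0 gives s² + 10s + 85.05 = 0.
Matching s² + 2ζω_n s + ω_n²: ω_n = √85.05 = 9.222 rad/s and 2ζω_n = 10, so ζ = 10/(2·9.222) = 0.542.

ω_n = 9.22 rad/s, ζ = 0.542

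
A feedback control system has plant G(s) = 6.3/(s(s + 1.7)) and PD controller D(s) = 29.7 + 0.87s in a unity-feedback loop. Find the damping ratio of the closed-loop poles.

Forward path: (29.7 + 0.87s)·6.3/(s(s+1.7)). The closed-loop characteristic equation is s² + (1.7 + 6.3·0.87)s + 6.3·29.7 = 0.
That is s² + 7.181s + 187.1 = 0, so ω_n = 13.68 rad/s and ζ = 7.181/(2·13.68) = 0.2625.

ζ = 0.262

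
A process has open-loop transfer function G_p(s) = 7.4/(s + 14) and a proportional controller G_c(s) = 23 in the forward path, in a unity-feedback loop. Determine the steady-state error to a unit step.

0.076

The loop is type 0. Static position error constant K_pos = G_c(0)·G_p(0) = 23·0.5286 = 12.16.
Steady-state error to a unit step: e_ss = 1/(1+K_pos) = 1/13.16 = 0.076.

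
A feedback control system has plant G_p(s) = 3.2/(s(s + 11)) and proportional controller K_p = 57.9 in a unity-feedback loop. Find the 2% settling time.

From 1 + K_pG_p(s) = 0: s² + 11s + 185.3 = 0 ⇒ ω_n = 13.61, ζ = 0.4041.
2% settling time T_s ≈ 4/(ζω_n) = 4/5.5 = 0.727 s.

T_s ≈ 0.727 s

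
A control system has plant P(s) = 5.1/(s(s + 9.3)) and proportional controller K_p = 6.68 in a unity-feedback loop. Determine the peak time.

Closed-loop characteristic equation: s² + 9.3s + 34.07 = 0, so ω_n = 5.837 rad/s and ζ = 9.3/(2·5.837) = 0.7967.
Damped frequency ω_d = ω_n√(1−ζ²) = 3.528 rad/s, so peak time T_p = π/ω_d = 0.891 s.

T_p = 0.891 s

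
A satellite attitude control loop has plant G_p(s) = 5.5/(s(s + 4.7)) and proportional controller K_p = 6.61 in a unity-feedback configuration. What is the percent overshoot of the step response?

26.5%

The closed-loop denominator s² + 4.7s + 36.36 gives ω_n = √36.36 = 6.03 and ζ = 4.7/(2ω_n) = 0.3897.
%OS = 100·exp(−πζ/√(1−ζ²)) = 100·exp(−π·0.3897/√0.8481) = 26.5%.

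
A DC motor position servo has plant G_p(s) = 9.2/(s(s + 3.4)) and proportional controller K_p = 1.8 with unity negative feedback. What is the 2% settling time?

T_s ≈ 2.35 s

Closed-loop characteristic equation: s² + 3.4s + 16.56 = 0, so ω_n = 4.069 rad/s and ζ = 3.4/(2·4.069) = 0.4178.
2% settling time T_s ≈ 4/(ζω_n) = 4/1.7 = 2.35 s.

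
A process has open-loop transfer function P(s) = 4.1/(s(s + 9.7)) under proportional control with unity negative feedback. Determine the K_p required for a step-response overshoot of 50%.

K_p = 124

From %OS = 100·exp(−πζ/√(1−ζ²)) = 50%, ζ = −ln(0.5)/√(π²+ln²(0.5)) = 0.2155.
Characteristic equation s² + 9.7s + 4.1K_p = 0 gives ζ = 9.7/(2√(4.1K_p)).
Setting ζ = 0.2155: √(4.1K_p) = 9.7/(2·0.2155) = 22.51, so K_p = 506.7/4.1 = 124.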